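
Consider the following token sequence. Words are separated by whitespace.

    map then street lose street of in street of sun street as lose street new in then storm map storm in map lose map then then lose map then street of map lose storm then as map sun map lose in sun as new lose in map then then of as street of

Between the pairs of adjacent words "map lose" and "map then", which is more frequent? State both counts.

"map lose": 3 occurrences
"map then": 4 occurrences

"map then" (4 vs 3)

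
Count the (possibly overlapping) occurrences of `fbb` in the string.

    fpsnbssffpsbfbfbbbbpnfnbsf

1

Sliding a length-3 window over the 26 characters (24 positions):
  position 15–17: fbb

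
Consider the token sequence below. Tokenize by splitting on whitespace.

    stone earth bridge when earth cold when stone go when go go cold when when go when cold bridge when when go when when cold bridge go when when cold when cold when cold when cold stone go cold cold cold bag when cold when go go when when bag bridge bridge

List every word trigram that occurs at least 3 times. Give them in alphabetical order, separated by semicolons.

Trigram counts meeting the condition (at least 3 times):
  cold when cold: 3
  go when when: 3
  when cold when: 4

cold when cold; go when when; when cold when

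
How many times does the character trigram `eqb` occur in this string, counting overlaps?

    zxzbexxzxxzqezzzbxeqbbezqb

Sliding a length-3 window over the 26 characters (24 positions):
  position 19–21: eqb

1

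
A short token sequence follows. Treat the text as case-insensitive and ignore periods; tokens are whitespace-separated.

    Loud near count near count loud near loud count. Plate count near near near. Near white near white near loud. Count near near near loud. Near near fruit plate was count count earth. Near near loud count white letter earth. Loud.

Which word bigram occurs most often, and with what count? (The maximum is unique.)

Bigram frequencies (highest first):
  near near: 7
  near loud: 4
  loud near: 3
  count near: 3
  loud count: 3
  near count: 2
  … (16 more, each ≤ 2)

"near near", 7 times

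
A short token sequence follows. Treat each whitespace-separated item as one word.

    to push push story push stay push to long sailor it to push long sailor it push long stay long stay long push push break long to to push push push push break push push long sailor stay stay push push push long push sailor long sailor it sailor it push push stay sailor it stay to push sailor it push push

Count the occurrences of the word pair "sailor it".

6

Scanning the 61 overlapping bigram windows for "sailor it":
  position 10–11: sailor it
  position 15–16: sailor it
  position 47–48: sailor it
  position 49–50: sailor it
  position 54–55: sailor it
  position 59–60: sailor it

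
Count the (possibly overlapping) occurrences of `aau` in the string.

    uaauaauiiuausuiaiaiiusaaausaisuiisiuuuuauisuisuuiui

3

Sliding a length-3 window over the 51 characters (49 positions):
  position 2–4: aau
  position 5–7: aau
  position 24–26: aau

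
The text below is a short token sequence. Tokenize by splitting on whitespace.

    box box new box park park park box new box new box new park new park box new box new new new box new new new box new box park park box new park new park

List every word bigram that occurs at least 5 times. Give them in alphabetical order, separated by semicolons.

box new; new box

Bigram counts meeting the condition (at least 5 times):
  box new: 9
  new box: 7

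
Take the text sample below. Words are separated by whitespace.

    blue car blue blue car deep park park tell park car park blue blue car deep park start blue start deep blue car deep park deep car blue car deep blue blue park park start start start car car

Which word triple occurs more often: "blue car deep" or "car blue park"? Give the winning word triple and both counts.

"blue car deep": 4 occurrences
"car blue park": 0 occurrences

"blue car deep" (4 vs 0)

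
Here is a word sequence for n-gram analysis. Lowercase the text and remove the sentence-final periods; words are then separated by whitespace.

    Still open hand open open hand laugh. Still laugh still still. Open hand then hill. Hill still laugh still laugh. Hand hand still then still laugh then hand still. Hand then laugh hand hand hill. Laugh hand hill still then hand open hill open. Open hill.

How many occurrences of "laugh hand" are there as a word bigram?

Scanning the 45 overlapping bigram windows for "laugh hand":
  position 20–21: laugh hand
  position 32–33: laugh hand
  position 36–37: laugh hand

3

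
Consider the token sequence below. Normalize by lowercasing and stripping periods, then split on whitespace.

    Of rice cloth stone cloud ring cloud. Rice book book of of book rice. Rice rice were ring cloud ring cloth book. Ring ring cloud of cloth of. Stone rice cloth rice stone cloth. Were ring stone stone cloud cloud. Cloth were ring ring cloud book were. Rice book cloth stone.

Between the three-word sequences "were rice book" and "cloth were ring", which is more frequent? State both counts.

"were rice book": 1 occurrence
"cloth were ring": 2 occurrences

"cloth were ring" (2 vs 1)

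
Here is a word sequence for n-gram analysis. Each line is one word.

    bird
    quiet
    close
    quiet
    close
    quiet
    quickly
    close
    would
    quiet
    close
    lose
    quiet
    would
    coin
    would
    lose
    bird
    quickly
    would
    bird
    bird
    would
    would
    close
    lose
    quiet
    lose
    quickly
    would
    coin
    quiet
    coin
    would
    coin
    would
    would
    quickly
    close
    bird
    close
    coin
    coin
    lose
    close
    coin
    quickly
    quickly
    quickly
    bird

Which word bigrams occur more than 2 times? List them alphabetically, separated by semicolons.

coin would; quiet close; would coin

Bigram counts meeting the condition (more than 2 times):
  coin would: 3
  quiet close: 3
  would coin: 3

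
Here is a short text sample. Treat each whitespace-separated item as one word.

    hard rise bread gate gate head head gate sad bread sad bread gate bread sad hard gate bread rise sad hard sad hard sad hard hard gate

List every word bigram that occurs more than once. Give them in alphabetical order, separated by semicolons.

bread gate; bread sad; gate bread; hard gate; hard sad; sad bread; sad hard

Bigram counts meeting the condition (more than once):
  bread gate: 2
  bread sad: 2
  gate bread: 2
  hard gate: 2
  hard sad: 2
  sad bread: 2
  sad hard: 4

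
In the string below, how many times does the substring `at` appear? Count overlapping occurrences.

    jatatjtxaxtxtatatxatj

5

Sliding a length-2 window over the 21 characters (20 positions):
  position 2–3: at
  position 4–5: at
  position 14–15: at
  position 16–17: at
  position 19–20: at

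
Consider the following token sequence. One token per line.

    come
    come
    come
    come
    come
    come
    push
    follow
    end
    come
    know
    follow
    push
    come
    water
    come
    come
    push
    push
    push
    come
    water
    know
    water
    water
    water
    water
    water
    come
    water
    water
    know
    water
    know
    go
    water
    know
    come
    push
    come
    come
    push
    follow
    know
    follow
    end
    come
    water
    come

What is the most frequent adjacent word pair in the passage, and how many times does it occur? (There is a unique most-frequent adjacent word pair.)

Bigram frequencies (highest first):
  come come: 7
  water water: 5
  come push: 4
  come water: 4
  water know: 4
  push come: 3
  … (13 more, each ≤ 3)

"come come", 7 times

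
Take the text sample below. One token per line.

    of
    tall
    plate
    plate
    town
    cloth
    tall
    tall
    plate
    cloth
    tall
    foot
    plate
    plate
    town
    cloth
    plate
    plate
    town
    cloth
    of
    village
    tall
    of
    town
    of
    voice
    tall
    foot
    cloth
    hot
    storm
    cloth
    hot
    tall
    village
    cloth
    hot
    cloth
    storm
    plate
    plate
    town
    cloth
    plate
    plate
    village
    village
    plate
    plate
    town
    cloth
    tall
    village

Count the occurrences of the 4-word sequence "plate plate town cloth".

5

Scanning the 51 overlapping 4-gram windows for "plate plate town cloth":
  position 3–6: plate plate town cloth
  position 13–16: plate plate town cloth
  position 17–20: plate plate town cloth
  position 41–44: plate plate town cloth
  position 49–52: plate plate town cloth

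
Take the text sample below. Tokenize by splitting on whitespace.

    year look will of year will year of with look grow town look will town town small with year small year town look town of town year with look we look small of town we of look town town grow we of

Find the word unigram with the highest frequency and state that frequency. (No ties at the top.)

Unigram frequencies (highest first):
  town: 9
  look: 7
  year: 6
  of: 6
  will: 3
  with: 3
  … (3 more, each ≤ 3)

"town", 9 times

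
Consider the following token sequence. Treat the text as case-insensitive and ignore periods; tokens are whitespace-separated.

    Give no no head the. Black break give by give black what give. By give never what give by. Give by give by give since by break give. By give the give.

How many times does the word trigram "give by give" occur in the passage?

6

Scanning the 30 overlapping trigram windows for "give by give":
  position 8–10: give by give
  position 13–15: give by give
  position 18–20: give by give
  position 20–22: give by give
  position 22–24: give by give
  position 28–30: give by give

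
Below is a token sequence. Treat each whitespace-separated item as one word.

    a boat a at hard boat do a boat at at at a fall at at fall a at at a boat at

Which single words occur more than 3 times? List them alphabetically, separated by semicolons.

Unigram counts meeting the condition (more than 3 times):
  a: 6
  at: 9
  boat: 4

a; at; boat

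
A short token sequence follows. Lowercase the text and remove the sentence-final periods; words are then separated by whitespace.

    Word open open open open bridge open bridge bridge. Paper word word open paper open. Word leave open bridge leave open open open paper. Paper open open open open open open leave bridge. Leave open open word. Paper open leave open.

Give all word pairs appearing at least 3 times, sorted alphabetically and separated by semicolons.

Bigram counts meeting the condition (at least 3 times):
  leave open: 4
  open bridge: 3
  open open: 11
  paper open: 3

leave open; open bridge; open open; paper open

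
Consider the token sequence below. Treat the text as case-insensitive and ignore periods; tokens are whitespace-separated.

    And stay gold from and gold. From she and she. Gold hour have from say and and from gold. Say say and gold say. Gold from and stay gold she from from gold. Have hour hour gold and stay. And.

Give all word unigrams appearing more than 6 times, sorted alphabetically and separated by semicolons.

Unigram counts meeting the condition (more than 6 times):
  and: 9
  from: 7
  gold: 9

and; from; gold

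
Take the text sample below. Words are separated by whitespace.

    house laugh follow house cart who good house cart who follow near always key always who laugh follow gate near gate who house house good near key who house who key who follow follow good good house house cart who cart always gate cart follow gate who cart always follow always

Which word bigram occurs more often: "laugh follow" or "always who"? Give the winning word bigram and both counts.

"laugh follow": 2 occurrences
"always who": 1 occurrence

"laugh follow" (2 vs 1)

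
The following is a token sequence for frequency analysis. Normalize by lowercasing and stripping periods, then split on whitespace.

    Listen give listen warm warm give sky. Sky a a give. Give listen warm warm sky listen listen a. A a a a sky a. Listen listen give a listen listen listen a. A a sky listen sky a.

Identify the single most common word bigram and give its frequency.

"a a", 7 times

Bigram frequencies (highest first):
  a a: 7
  listen listen: 4
  sky a: 3
  listen give: 2
  give listen: 2
  listen warm: 2
  … (13 more, each ≤ 2)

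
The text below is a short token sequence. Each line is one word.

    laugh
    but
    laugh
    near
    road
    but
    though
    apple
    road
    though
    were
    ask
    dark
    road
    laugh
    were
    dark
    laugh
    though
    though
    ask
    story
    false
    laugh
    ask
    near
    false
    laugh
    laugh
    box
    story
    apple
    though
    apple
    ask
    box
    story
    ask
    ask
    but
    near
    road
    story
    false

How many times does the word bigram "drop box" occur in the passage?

Scanning the 43 overlapping bigram windows for "drop box":
  (none found)

0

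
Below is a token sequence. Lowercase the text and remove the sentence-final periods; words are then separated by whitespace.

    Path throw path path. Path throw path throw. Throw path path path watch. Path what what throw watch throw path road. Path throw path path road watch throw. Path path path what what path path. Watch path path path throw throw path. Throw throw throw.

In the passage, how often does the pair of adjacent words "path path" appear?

Scanning the 44 overlapping bigram windows for "path path":
  position 3–4: path path
  position 4–5: path path
  position 10–11: path path
  position 11–12: path path
  position 24–25: path path
  position 29–30: path path
  position 30–31: path path
  position 34–35: path path
  position 37–38: path path
  position 38–39: path path

10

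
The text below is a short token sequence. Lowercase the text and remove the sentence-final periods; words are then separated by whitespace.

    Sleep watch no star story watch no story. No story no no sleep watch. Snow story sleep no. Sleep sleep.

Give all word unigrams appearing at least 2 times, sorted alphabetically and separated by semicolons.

no; sleep; story; watch

Unigram counts meeting the condition (at least 2 times):
  no: 6
  sleep: 5
  story: 4
  watch: 3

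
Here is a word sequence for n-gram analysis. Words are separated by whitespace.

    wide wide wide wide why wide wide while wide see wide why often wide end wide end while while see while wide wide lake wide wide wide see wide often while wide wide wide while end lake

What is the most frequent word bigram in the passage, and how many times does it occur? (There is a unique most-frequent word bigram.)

"wide wide", 9 times

Bigram frequencies (highest first):
  wide wide: 9
  while wide: 3
  wide why: 2
  wide while: 2
  wide see: 2
  see wide: 2
  … (15 more, each ≤ 2)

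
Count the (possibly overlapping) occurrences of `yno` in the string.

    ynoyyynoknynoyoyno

Sliding a length-3 window over the 18 characters (16 positions):
  position 1–3: yno
  position 6–8: yno
  position 11–13: yno
  position 16–18: yno

4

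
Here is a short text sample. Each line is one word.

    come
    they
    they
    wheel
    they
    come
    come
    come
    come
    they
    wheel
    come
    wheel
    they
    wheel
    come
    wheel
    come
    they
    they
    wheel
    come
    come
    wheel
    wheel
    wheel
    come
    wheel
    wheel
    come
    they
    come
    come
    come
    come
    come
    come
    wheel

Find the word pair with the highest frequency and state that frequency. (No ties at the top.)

Bigram frequencies (highest first):
  come come: 9
  wheel come: 6
  come wheel: 5
  come they: 4
  they wheel: 4
  wheel wheel: 3
  … (3 more, each ≤ 2)

"come come", 9 times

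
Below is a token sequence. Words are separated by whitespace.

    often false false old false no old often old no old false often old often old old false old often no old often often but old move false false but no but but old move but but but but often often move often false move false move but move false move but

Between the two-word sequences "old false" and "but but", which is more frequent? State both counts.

"but but" (4 vs 3)

"old false": 3 occurrences
"but but": 4 occurrences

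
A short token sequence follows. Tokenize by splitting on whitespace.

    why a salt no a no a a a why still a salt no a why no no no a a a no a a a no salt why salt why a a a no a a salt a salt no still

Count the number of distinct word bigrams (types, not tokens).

42 tokens → 41 bigram windows in total.
Repeated bigrams (each contributes count−1 duplicates):
  a a: 9
  no a: 6
  a no: 4
  a salt: 4
  salt no: 3
  a why: 2
  no no: 2
  salt why: 2
  … (1 more repeated)
25 duplicate windows → 41 − 25 = 16 distinct.

16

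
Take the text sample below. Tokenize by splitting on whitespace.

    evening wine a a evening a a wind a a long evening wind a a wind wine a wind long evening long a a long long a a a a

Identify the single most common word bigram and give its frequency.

"a a", 8 times

Bigram frequencies (highest first):
  a a: 8
  a wind: 3
  wine a: 2
  wind a: 2
  a long: 2
  long evening: 2
  … (9 more, each ≤ 2)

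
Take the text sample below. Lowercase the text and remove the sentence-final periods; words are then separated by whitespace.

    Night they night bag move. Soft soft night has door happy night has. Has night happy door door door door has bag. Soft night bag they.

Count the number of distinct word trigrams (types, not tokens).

23

26 tokens → 24 trigram windows in total.
Repeated trigrams (each contributes count−1 duplicates):
  door door door: 2
1 duplicate windows → 24 − 1 = 23 distinct.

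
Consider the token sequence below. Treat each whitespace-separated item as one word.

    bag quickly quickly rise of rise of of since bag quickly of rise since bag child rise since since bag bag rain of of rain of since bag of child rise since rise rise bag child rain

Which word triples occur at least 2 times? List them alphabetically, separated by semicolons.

Trigram counts meeting the condition (at least 2 times):
  child rise since: 2
  of since bag: 2

child rise since; of since bag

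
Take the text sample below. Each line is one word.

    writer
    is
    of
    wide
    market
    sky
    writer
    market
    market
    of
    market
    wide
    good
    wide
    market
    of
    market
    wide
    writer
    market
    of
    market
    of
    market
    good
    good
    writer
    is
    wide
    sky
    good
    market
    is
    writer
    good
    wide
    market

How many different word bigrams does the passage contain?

37 tokens → 36 bigram windows in total.
Repeated bigrams (each contributes count−1 duplicates):
  market of: 4
  of market: 4
  wide market: 3
  good wide: 2
  market wide: 2
  writer is: 2
  writer market: 2
12 duplicate windows → 36 − 12 = 24 distinct.

24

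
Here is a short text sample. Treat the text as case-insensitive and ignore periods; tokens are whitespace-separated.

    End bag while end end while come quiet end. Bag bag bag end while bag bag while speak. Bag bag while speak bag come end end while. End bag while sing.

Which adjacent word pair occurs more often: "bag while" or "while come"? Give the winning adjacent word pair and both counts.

"bag while" (4 vs 1)

"bag while": 4 occurrences
"while come": 1 occurrence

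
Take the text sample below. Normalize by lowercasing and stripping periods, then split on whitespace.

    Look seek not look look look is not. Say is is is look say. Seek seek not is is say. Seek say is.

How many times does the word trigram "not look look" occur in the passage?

1

Scanning the 21 overlapping trigram windows for "not look look":
  position 3–5: not look look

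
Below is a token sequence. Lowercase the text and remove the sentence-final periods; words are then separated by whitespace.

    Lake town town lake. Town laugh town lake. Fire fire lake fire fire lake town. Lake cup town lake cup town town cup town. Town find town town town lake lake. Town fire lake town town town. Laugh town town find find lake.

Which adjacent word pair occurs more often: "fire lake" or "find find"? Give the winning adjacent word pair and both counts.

"fire lake": 3 occurrences
"find find": 1 occurrence

"fire lake" (3 vs 1)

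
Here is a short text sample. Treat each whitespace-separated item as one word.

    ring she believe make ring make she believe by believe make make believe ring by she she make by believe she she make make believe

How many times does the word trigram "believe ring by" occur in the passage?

1

Scanning the 23 overlapping trigram windows for "believe ring by":
  position 13–15: believe ring by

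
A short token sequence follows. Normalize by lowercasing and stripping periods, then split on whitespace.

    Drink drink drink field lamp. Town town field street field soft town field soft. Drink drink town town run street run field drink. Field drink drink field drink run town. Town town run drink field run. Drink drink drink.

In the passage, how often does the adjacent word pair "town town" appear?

Scanning the 38 overlapping bigram windows for "town town":
  position 6–7: town town
  position 17–18: town town
  position 30–31: town town
  position 31–32: town town

4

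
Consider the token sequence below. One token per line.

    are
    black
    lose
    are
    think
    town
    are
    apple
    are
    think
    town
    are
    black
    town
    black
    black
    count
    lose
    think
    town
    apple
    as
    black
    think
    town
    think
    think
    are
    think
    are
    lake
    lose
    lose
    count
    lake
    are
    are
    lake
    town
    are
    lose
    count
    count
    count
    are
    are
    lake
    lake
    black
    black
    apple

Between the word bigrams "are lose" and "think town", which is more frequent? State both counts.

"are lose": 1 occurrence
"think town": 4 occurrences

"think town" (4 vs 1)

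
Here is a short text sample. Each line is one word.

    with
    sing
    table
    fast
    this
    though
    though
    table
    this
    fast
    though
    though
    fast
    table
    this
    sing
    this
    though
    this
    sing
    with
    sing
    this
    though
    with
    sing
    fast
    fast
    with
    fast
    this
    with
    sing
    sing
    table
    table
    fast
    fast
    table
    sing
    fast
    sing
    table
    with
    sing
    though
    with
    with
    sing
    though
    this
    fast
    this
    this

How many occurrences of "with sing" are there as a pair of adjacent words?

6

Scanning the 53 overlapping bigram windows for "with sing":
  position 1–2: with sing
  position 21–22: with sing
  position 25–26: with sing
  position 32–33: with sing
  position 44–45: with sing
  position 48–49: with sing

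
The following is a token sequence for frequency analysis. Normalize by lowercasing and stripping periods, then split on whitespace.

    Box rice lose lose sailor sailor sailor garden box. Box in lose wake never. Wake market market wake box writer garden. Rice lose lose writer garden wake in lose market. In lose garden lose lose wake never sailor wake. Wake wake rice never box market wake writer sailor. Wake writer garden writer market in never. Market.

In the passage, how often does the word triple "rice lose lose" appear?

Scanning the 54 overlapping trigram windows for "rice lose lose":
  position 2–4: rice lose lose
  position 22–24: rice lose lose

2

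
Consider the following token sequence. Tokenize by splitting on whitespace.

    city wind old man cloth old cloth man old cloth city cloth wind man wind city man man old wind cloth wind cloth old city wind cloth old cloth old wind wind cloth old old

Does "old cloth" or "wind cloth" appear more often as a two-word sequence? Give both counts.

"wind cloth" (4 vs 3)

"old cloth": 3 occurrences
"wind cloth": 4 occurrences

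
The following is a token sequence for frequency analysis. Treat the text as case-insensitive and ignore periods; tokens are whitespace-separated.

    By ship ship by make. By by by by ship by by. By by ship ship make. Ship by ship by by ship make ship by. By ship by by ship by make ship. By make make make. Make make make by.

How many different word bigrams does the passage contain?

9

42 tokens → 41 bigram windows in total.
Repeated bigrams (each contributes count−1 duplicates):
  by by: 9
  ship by: 8
  by ship: 7
  make make: 5
  by make: 3
  make ship: 3
  make by: 2
  ship make: 2
  … (1 more repeated)
32 duplicate windows → 41 − 32 = 9 distinct.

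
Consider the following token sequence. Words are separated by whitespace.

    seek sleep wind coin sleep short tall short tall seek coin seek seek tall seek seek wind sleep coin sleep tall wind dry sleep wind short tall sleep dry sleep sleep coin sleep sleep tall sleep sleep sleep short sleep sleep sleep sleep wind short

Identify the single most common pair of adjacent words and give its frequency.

"sleep sleep", 7 times

Bigram frequencies (highest first):
  sleep sleep: 7
  sleep wind: 3
  coin sleep: 3
  short tall: 3
  sleep short: 2
  tall seek: 2
  … (18 more, each ≤ 2)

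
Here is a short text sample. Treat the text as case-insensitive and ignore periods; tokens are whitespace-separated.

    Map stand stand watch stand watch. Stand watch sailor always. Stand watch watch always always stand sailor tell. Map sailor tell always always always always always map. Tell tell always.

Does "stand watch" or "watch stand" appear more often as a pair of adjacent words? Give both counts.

"stand watch" (4 vs 2)

"stand watch": 4 occurrences
"watch stand": 2 occurrences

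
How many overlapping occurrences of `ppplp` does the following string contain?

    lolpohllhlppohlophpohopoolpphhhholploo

Sliding a length-5 window over the 38 characters (34 positions):
  (no match at any position)

0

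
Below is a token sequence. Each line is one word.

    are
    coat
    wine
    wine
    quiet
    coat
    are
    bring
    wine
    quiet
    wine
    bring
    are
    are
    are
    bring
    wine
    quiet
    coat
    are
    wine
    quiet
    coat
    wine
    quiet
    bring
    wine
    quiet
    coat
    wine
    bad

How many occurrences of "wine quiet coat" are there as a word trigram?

Scanning the 29 overlapping trigram windows for "wine quiet coat":
  position 4–6: wine quiet coat
  position 17–19: wine quiet coat
  position 21–23: wine quiet coat
  position 27–29: wine quiet coat

4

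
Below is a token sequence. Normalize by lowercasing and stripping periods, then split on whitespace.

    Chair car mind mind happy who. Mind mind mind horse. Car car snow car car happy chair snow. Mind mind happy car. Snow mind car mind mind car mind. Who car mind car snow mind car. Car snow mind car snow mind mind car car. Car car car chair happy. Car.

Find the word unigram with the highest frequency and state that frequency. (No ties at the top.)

Unigram frequencies (highest first):
  car: 19
  mind: 16
  snow: 6
  happy: 4
  chair: 3
  who: 2
  … (1 more, each ≤ 1)

"car", 19 times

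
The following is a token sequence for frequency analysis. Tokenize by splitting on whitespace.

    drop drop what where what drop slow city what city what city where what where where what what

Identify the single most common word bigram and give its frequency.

"where what", 3 times

Bigram frequencies (highest first):
  where what: 3
  what where: 2
  city what: 2
  what city: 2
  drop drop: 1
  drop what: 1
  … (6 more, each ≤ 1)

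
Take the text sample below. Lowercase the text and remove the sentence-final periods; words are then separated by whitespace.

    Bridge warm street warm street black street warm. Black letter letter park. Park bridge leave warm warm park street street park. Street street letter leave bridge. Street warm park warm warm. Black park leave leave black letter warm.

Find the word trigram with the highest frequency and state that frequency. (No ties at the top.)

Trigram frequencies (highest first):
  park street street: 2
  bridge warm street: 1
  warm street warm: 1
  street warm street: 1
  warm street black: 1
  street black street: 1
  … (29 more, each ≤ 1)

"park street street", 2 times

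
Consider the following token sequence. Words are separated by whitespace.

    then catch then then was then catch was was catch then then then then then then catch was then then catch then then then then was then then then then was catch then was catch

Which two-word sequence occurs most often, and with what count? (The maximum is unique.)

Bigram frequencies (highest first):
  then then: 13
  then catch: 4
  catch then: 4
  then was: 4
  was then: 3
  was catch: 3
  … (2 more, each ≤ 2)

"then then", 13 times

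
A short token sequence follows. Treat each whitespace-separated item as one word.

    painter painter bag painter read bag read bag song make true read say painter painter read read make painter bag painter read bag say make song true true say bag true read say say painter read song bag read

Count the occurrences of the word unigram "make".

Scanning the 39 tokens for "make":
  position 10: make
  position 18: make
  position 25: make

3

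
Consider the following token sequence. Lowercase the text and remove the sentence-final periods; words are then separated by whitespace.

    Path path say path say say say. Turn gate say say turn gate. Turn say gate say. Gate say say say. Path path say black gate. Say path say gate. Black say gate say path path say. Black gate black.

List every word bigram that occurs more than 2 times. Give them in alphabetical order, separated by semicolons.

Bigram counts meeting the condition (more than 2 times):
  gate say: 5
  path path: 3
  path say: 5
  say gate: 4
  say path: 4
  say say: 5

gate say; path path; path say; say gate; say path; say say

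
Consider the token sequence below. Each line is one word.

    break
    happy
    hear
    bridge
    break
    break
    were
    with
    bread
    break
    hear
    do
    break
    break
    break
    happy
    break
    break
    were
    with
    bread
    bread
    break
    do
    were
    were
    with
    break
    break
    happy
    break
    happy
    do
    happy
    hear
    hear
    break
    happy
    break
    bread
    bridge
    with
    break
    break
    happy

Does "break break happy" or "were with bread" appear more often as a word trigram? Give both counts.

"break break happy" (3 vs 2)

"break break happy": 3 occurrences
"were with bread": 2 occurrences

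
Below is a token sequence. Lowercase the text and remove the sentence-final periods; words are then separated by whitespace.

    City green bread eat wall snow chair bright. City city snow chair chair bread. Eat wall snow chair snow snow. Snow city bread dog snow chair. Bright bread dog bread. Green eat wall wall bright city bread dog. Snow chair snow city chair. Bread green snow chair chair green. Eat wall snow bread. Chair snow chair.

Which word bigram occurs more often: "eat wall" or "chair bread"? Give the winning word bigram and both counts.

"eat wall": 4 occurrences
"chair bread": 2 occurrences

"eat wall" (4 vs 2)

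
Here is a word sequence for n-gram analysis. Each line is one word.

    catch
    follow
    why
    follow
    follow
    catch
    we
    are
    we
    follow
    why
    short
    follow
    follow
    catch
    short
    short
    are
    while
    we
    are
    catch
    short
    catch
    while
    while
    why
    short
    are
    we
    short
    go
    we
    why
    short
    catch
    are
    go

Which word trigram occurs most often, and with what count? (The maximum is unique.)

"follow follow catch", 2 times

Trigram frequencies (highest first):
  follow follow catch: 2
  catch follow why: 1
  follow why follow: 1
  why follow follow: 1
  follow catch we: 1
  catch we are: 1
  … (29 more, each ≤ 1)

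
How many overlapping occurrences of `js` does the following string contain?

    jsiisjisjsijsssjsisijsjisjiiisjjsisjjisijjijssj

7

Sliding a length-2 window over the 47 characters (46 positions):
  position 1–2: js
  position 9–10: js
  position 12–13: js
  position 16–17: js
  position 21–22: js
  position 32–33: js
  position 44–45: js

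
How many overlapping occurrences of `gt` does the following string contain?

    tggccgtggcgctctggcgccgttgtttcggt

4

Sliding a length-2 window over the 32 characters (31 positions):
  position 6–7: gt
  position 22–23: gt
  position 25–26: gt
  position 31–32: gt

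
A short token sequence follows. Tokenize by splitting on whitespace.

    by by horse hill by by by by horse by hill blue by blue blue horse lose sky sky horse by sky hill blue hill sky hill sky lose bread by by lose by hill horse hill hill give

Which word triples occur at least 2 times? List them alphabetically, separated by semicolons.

by by by; by by horse

Trigram counts meeting the condition (at least 2 times):
  by by by: 2
  by by horse: 2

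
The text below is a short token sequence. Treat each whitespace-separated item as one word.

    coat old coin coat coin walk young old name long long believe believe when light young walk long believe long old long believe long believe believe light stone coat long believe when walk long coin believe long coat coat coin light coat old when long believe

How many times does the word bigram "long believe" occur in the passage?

6

Scanning the 45 overlapping bigram windows for "long believe":
  position 11–12: long believe
  position 18–19: long believe
  position 22–23: long believe
  position 24–25: long believe
  position 30–31: long believe
  position 45–46: long believe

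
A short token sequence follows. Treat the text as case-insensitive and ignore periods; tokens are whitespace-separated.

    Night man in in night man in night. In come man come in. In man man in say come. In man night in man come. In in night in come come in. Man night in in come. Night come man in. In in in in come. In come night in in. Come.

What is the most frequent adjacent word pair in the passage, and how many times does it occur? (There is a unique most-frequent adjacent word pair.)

"in in", 9 times

Bigram frequencies (highest first):
  in in: 9
  in come: 6
  night in: 5
  come in: 5
  man in: 4
  in man: 4
  … (11 more, each ≤ 3)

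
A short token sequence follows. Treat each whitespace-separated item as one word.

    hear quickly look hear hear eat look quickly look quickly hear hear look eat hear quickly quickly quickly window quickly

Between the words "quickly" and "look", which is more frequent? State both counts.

"quickly" (7 vs 4)

"quickly": 7 occurrences
"look": 4 occurrences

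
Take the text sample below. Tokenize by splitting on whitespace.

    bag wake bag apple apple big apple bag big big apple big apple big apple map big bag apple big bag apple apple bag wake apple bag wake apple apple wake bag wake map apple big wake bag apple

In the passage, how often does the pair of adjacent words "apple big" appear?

5

Scanning the 38 overlapping bigram windows for "apple big":
  position 5–6: apple big
  position 11–12: apple big
  position 13–14: apple big
  position 19–20: apple big
  position 35–36: apple big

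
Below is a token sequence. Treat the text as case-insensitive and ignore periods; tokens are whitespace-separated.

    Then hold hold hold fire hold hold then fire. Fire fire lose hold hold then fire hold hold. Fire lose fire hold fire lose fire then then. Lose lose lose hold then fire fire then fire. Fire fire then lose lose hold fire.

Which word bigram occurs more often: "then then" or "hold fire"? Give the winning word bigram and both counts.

"then then": 1 occurrence
"hold fire": 4 occurrences

"hold fire" (4 vs 1)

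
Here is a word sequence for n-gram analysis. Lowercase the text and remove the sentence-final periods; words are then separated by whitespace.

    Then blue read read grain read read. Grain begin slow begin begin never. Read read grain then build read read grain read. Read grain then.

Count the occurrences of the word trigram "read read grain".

5

Scanning the 23 overlapping trigram windows for "read read grain":
  position 3–5: read read grain
  position 6–8: read read grain
  position 14–16: read read grain
  position 19–21: read read grain
  position 22–24: read read grain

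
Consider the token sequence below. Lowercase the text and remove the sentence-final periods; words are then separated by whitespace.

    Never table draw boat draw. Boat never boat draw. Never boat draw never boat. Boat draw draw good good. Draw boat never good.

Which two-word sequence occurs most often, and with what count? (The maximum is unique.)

Bigram frequencies (highest first):
  boat draw: 4
  draw boat: 3
  never boat: 3
  boat never: 2
  draw never: 2
  never table: 1
  … (7 more, each ≤ 1)

"boat draw", 4 times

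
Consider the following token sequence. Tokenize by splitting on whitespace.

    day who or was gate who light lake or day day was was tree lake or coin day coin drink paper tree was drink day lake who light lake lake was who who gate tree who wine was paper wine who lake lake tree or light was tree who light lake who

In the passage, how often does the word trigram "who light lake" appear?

Scanning the 50 overlapping trigram windows for "who light lake":
  position 6–8: who light lake
  position 27–29: who light lake
  position 49–51: who light lake

3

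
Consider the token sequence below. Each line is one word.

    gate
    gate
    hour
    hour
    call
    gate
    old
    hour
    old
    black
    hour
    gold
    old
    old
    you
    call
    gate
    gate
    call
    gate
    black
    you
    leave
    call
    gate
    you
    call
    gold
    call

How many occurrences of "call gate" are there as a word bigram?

4

Scanning the 28 overlapping bigram windows for "call gate":
  position 5–6: call gate
  position 16–17: call gate
  position 19–20: call gate
  position 24–25: call gate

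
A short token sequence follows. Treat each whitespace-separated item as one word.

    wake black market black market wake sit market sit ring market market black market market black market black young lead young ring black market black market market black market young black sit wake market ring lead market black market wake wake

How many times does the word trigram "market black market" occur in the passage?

Scanning the 39 overlapping trigram windows for "market black market":
  position 3–5: market black market
  position 12–14: market black market
  position 15–17: market black market
  position 24–26: market black market
  position 27–29: market black market
  position 37–39: market black market

6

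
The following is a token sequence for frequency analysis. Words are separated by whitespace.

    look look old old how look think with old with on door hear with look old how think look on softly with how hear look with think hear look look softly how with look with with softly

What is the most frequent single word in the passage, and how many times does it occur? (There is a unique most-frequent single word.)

"look", 9 times

Unigram frequencies (highest first):
  look: 9
  with: 8
  old: 4
  how: 4
  think: 3
  hear: 3
  … (3 more, each ≤ 3)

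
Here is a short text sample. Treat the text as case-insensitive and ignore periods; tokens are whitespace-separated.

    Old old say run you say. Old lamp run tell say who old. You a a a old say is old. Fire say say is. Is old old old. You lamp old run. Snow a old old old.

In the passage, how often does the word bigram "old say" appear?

2

Scanning the 37 overlapping bigram windows for "old say":
  position 2–3: old say
  position 18–19: old say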